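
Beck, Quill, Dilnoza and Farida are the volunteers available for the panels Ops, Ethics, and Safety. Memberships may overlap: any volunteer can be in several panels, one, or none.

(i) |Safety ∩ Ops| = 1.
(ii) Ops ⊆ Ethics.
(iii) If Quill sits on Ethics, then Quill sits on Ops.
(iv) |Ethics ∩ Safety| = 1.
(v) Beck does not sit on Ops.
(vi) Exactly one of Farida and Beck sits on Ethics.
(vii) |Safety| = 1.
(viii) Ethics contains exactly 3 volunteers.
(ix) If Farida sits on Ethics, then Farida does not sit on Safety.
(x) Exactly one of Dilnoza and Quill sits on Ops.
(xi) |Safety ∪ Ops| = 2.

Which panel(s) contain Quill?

Quill: Ethics, Ops, Safety

From (v): Beck ∉ Ops.
Suppose Quill ∉ Ops: no assignment then satisfies all the clues, so Quill ∈ Ops.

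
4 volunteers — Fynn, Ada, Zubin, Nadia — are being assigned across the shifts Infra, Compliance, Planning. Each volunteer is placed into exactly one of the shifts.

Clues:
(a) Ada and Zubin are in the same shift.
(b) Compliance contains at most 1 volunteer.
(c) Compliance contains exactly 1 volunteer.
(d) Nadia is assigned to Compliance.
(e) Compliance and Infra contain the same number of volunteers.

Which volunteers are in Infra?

Infra = {Fynn}

From (d): Nadia ∈ Compliance.
(b): Compliance already has 1, so the rest are out.
Suppose Fynn ∉ Infra: no assignment then satisfies all the clues, so Fynn ∈ Infra.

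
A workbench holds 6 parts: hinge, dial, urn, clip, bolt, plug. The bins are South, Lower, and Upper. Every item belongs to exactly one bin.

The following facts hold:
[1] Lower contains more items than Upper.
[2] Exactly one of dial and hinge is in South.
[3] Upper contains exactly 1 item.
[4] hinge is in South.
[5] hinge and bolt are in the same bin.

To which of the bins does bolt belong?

bolt: South

From (4): hinge ∈ South.
(2) (exactly one): dial ∉ South.
(5): bolt matches hinge: bolt ∈ South.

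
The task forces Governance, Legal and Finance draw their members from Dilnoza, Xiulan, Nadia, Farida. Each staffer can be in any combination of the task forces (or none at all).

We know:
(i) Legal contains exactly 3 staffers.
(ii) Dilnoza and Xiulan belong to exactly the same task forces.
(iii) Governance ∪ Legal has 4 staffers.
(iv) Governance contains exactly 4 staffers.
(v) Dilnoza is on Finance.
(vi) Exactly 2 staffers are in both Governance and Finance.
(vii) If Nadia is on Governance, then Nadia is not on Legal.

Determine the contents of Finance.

Finance = {Dilnoza, Xiulan}

From (v): Dilnoza ∈ Finance.
(ii): Xiulan matches Dilnoza: Xiulan ∈ Finance.
(iv): only 4 candidates remain for Governance, so all are in.
(vii): Nadia ∉ Legal.
(i): only 3 candidates remain for Legal, so all are in.
Suppose Nadia ∈ Finance: no assignment then satisfies all the clues, so Nadia ∉ Finance.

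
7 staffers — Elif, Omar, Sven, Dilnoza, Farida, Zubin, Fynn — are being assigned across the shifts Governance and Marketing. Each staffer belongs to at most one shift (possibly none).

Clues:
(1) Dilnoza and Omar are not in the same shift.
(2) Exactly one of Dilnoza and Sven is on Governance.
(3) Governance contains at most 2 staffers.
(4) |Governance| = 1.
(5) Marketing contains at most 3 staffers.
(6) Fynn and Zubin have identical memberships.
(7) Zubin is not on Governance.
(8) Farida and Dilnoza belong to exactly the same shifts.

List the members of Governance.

Governance = {Sven}

From (7): Zubin ∉ Governance.
(6): Fynn matches Zubin: Fynn ∉ Governance.
Suppose Elif ∈ Governance: no assignment then satisfies all the clues, so Elif ∉ Governance.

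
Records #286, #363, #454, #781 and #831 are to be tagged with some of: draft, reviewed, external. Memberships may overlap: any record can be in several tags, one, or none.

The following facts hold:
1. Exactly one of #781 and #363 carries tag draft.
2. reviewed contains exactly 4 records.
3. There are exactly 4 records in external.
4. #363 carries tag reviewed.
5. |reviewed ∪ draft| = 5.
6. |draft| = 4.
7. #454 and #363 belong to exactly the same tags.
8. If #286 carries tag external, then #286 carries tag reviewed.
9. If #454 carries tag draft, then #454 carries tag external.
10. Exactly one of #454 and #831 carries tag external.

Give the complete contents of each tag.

draft = {#286, #363, #454, #831}; reviewed = {#286, #363, #454, #781}; external = {#286, #363, #454, #781}

From (4): #363 ∈ reviewed.
(7): #454 matches #363: #454 ∈ reviewed.
Suppose #286 ∉ draft: no assignment then satisfies all the clues, so #286 ∈ draft.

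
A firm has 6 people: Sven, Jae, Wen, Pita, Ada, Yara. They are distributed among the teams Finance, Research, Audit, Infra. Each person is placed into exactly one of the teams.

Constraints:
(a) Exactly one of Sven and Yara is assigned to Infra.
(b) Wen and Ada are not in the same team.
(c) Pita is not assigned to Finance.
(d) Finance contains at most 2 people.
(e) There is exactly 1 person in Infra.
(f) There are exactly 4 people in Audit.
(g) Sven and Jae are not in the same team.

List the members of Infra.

From (c): Pita ∉ Finance.
Suppose Sven ∉ Infra: no assignment then satisfies all the clues, so Sven ∈ Infra.

Infra = {Sven}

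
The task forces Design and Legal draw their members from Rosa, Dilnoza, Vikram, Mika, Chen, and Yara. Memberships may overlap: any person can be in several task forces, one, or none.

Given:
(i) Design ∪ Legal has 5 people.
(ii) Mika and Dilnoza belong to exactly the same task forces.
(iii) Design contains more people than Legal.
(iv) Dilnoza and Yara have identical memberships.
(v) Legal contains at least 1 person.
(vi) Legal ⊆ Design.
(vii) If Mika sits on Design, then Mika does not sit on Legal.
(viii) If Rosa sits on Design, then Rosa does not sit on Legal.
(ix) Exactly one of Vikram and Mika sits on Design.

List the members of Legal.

Legal = {Chen}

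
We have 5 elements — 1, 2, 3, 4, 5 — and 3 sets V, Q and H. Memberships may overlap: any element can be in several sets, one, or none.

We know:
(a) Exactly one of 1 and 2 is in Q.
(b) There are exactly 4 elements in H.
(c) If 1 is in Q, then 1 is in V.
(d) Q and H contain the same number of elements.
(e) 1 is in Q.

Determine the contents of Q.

Q = {1, 3, 4, 5}

From (e): 1 ∈ Q.
(a) (exactly one): 2 ∉ Q.
(c): 1 ∈ V.
Suppose 3 ∉ Q: no assignment then satisfies all the clues, so 3 ∈ Q.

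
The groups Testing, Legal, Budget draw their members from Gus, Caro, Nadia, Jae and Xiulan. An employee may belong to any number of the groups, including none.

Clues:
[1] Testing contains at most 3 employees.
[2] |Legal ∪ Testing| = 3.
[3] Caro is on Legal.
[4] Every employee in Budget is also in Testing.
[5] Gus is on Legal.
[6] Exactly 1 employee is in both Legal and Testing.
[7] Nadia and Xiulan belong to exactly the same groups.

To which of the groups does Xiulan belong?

Xiulan: none

From (3): Caro ∈ Legal.
From (5): Gus ∈ Legal.
Suppose Xiulan ∈ Testing: no assignment then satisfies all the clues, so Xiulan ∉ Testing.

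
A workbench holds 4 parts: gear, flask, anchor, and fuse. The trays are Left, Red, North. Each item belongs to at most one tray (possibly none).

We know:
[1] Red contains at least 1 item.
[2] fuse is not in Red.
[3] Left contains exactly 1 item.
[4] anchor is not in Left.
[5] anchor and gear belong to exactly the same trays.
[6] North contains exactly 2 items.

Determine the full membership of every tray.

Left = {fuse}; Red = {flask}; North = {anchor, gear}

From (2): fuse ∉ Red.
From (4): anchor ∉ Left.
(5): gear matches anchor: gear ∉ Left.
Suppose gear ∈ Red: no assignment then satisfies all the clues, so gear ∉ Red.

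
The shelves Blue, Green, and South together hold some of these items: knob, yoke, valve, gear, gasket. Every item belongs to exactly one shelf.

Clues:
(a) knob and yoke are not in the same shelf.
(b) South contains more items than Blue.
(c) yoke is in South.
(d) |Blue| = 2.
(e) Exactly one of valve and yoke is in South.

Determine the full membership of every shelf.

Blue = {knob, valve}; Green = {}; South = {gasket, gear, yoke}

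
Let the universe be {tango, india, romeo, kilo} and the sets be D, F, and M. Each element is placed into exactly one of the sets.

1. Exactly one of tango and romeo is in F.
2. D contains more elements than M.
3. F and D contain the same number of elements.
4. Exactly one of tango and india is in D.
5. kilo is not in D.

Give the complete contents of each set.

D = {india, romeo}; F = {kilo, tango}; M = {}

From (5): kilo ∉ D.
Suppose tango ∈ D: no assignment then satisfies all the clues, so tango ∉ D.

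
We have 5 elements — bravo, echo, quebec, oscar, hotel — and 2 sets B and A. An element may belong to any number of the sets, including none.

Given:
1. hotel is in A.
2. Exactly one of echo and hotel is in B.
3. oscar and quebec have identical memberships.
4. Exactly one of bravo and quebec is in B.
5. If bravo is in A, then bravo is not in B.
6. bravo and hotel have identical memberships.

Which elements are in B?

From (1): hotel ∈ A.
(6): bravo matches hotel: bravo ∈ A.
(5): bravo ∉ B.
(6): hotel matches bravo: hotel ∉ B.
(2) (exactly one): echo ∈ B.
(4) (exactly one): quebec ∈ B.
(3): oscar matches quebec: oscar ∈ B.

B = {echo, oscar, quebec}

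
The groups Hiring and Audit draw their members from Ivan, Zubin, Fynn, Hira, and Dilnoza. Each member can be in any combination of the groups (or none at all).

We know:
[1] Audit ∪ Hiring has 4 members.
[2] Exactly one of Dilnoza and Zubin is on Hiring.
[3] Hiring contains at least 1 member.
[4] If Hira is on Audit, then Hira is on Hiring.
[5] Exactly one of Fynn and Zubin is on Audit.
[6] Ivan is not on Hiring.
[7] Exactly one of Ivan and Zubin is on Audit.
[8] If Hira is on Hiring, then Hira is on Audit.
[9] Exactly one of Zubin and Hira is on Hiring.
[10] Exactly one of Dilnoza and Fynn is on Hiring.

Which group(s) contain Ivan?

Ivan: Audit

From (6): Ivan ∉ Hiring.
Suppose Ivan ∉ Audit: no assignment then satisfies all the clues, so Ivan ∈ Audit.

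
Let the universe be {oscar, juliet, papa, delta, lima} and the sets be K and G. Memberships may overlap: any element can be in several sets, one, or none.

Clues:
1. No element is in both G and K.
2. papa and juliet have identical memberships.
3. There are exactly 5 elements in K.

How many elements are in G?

0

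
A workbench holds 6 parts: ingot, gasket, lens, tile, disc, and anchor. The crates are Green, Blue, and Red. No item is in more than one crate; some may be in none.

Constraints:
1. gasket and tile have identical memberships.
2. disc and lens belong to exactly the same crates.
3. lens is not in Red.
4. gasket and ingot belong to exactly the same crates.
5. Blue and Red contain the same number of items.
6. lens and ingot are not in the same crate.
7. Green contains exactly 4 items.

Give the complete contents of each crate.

Green = {anchor, gasket, ingot, tile}; Blue = {}; Red = {}

From (3): lens ∉ Red.
(2): disc matches lens: disc ∉ Red.
Suppose ingot ∉ Green: no assignment then satisfies all the clues, so ingot ∈ Green.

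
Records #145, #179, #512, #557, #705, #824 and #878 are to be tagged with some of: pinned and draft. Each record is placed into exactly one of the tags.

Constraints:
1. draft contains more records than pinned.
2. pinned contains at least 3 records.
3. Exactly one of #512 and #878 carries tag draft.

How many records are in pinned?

3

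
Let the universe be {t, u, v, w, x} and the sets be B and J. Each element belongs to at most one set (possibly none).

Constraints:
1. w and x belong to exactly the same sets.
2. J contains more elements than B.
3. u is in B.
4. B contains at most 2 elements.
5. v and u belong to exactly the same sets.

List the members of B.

From (3): u ∈ B.
(5): v matches u: v ∈ B.
(4): B already has 2, so the rest are out.

B = {u, v}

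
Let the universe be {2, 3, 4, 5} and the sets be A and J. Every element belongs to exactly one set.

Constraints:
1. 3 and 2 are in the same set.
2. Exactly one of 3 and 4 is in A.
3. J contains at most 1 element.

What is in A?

A = {2, 3, 5}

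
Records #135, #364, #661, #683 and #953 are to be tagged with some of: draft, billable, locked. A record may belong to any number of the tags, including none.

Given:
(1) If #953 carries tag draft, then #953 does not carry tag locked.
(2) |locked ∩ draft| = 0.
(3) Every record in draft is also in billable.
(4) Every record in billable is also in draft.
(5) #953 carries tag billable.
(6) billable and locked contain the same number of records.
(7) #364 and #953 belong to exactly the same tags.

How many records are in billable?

2

From (5): #953 ∈ billable.
(4) with #953 ∈ billable: #953 ∈ draft.
(7): #364 matches #953: #364 ∈ draft.
(7): #364 matches #953: #364 ∈ billable.
(1): #953 ∉ locked.
(7): #364 matches #953: #364 ∉ locked.
Suppose #135 ∈ draft: no assignment then satisfies all the clues, so #135 ∉ draft.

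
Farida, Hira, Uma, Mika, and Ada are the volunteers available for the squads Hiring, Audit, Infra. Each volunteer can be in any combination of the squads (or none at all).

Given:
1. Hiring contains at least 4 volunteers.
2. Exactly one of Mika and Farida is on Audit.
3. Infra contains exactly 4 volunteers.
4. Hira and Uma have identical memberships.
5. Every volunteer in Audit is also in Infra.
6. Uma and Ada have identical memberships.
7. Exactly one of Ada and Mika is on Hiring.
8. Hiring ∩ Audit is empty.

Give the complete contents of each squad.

Hiring = {Ada, Farida, Hira, Uma}; Audit = {Mika}; Infra = {Ada, Hira, Mika, Uma}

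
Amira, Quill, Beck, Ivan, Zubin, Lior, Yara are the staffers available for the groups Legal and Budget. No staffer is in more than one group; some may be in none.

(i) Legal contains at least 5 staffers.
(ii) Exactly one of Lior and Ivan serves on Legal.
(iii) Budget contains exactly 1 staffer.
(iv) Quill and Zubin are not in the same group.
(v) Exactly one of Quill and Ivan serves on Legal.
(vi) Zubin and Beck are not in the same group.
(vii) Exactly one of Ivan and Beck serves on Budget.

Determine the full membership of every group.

Legal = {Amira, Beck, Lior, Quill, Yara}; Budget = {Ivan}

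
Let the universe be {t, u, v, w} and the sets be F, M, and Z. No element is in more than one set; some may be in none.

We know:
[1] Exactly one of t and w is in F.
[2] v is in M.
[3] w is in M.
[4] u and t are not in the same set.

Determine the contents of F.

F = {t}

From (2): v ∈ M.
From (3): w ∈ M.
(1) (exactly one): t ∈ F.
(4): u ∉ F.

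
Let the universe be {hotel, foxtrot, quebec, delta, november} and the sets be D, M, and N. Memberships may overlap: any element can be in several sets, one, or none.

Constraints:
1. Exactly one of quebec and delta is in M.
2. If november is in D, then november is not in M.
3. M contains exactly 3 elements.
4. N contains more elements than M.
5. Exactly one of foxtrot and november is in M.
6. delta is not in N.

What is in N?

N = {foxtrot, hotel, november, quebec}

From (6): delta ∉ N.
Suppose hotel ∉ N: no assignment then satisfies all the clues, so hotel ∈ N.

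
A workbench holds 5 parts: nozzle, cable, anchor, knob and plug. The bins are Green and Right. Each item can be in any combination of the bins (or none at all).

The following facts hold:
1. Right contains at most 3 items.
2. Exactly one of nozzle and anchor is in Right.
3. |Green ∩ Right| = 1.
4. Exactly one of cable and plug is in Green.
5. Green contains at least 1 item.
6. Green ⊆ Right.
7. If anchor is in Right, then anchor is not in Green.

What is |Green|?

1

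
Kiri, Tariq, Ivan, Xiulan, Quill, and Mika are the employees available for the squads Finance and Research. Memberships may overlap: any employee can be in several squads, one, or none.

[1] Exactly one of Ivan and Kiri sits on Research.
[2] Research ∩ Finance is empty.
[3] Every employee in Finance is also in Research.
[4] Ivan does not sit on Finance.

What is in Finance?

Finance = {}

From (4): Ivan ∉ Finance.
Suppose Kiri ∈ Finance: no assignment then satisfies all the clues, so Kiri ∉ Finance.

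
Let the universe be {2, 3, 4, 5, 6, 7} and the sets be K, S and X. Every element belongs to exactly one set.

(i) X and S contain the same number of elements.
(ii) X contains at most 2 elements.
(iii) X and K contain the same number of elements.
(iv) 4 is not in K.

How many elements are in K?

2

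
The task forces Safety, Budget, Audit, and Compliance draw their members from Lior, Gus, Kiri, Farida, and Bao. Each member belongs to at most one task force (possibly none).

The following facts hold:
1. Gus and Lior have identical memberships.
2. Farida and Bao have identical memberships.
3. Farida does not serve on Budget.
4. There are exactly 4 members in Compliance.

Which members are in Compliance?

From (3): Farida ∉ Budget.
(2): Bao matches Farida: Bao ∉ Budget.
Suppose Lior ∉ Compliance: no assignment then satisfies all the clues, so Lior ∈ Compliance.

Compliance = {Bao, Farida, Gus, Lior}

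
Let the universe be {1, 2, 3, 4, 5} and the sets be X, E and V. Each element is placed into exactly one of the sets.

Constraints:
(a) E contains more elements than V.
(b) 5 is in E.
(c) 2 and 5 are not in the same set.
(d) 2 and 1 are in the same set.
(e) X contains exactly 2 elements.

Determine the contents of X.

From (b): 5 ∈ E.
(c): 2 ∉ E.
(d): 1 matches 2: 1 ∉ E.
Suppose 1 ∉ X: no assignment then satisfies all the clues, so 1 ∈ X.

X = {1, 2}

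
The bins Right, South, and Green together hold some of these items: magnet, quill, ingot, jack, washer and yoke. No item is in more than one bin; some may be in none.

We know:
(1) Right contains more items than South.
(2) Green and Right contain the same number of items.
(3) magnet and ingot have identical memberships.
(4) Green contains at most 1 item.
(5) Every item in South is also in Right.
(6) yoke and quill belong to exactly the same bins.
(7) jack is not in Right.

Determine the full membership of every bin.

Right = {washer}; South = {}; Green = {jack}

From (7): jack ∉ Right.
(5) contrapositive: jack ∉ South.
Suppose magnet ∈ Right: no assignment then satisfies all the clues, so magnet ∉ Right.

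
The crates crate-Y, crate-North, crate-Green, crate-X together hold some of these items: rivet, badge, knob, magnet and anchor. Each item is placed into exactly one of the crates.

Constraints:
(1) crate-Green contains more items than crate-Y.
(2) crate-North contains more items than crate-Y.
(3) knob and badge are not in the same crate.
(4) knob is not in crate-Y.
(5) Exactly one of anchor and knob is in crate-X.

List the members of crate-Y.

crate-Y = {}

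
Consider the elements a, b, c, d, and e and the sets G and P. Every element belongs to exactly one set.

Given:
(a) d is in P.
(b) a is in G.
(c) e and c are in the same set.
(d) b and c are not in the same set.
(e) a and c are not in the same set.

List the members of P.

P = {c, d, e}

From (a): d ∈ P.
From (b): a ∈ G.
(e): c ∉ G.
Only one set left: c ∈ P.
(c): e matches c: e ∉ G.
(c): e matches c: e ∈ P.
(d): b ∉ P.
Only one set left: b ∈ G.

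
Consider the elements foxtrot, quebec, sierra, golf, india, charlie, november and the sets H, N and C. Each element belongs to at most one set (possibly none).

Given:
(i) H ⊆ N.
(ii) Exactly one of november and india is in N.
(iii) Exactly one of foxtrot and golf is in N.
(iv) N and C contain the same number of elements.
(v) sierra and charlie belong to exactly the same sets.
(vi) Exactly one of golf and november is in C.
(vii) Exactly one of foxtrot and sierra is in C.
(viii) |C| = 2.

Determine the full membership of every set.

H = {}; N = {golf, india}; C = {foxtrot, november}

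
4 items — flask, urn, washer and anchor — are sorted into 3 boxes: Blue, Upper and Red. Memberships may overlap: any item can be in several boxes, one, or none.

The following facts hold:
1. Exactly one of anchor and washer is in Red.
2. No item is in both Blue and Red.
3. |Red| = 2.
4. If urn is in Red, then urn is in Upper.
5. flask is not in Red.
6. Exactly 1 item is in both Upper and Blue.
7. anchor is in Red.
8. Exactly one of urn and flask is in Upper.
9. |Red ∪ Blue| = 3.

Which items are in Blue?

Blue = {washer}

From (5): flask ∉ Red.
From (7): anchor ∈ Red.
(1) (exactly one): washer ∉ Red.
(2) (disjoint): anchor ∉ Blue.
(3): only 2 candidates remain for Red, so all are in.
(4): urn ∈ Upper.
(8) (exactly one): flask ∉ Upper.
(2) (disjoint): urn ∉ Blue.
Suppose flask ∈ Blue: no assignment then satisfies all the clues, so flask ∉ Blue.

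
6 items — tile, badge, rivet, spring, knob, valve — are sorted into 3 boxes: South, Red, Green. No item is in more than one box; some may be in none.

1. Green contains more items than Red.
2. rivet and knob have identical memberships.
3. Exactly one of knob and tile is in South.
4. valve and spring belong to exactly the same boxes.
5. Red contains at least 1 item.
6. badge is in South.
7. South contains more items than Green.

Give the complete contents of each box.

South = {badge, knob, rivet}; Red = {tile}; Green = {spring, valve}

From (6): badge ∈ South.
Suppose tile ∈ South: no assignment then satisfies all the clues, so tile ∉ South.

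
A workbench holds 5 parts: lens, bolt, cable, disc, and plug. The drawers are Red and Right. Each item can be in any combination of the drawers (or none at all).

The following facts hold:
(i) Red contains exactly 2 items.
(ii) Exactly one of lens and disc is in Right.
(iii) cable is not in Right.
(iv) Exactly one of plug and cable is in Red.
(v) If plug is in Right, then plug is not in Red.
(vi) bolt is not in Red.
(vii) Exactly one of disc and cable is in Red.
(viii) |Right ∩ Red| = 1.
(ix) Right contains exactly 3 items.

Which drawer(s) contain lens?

lens: Red, Right

From (iii): cable ∉ Right.
From (vi): bolt ∉ Red.
Suppose lens ∉ Red: no assignment then satisfies all the clues, so lens ∈ Red.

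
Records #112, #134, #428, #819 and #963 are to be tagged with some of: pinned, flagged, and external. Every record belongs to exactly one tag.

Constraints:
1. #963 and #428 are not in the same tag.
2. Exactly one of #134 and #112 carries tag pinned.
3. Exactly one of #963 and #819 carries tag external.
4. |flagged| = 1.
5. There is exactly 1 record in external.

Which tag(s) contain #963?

#963: external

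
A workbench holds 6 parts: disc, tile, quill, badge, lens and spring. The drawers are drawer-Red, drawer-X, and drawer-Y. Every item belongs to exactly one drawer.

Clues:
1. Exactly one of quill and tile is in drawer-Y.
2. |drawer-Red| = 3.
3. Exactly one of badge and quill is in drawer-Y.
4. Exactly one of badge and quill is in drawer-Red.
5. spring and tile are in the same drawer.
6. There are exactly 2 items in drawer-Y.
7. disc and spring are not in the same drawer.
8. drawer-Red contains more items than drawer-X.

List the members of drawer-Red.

drawer-Red = {badge, spring, tile}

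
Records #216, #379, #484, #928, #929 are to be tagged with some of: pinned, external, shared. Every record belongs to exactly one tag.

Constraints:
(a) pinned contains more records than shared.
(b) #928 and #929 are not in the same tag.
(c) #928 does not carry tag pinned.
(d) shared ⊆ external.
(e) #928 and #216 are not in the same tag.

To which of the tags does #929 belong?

From (c): #928 ∉ pinned.
Suppose #929 ∉ pinned: no assignment then satisfies all the clues, so #929 ∈ pinned.

#929: pinned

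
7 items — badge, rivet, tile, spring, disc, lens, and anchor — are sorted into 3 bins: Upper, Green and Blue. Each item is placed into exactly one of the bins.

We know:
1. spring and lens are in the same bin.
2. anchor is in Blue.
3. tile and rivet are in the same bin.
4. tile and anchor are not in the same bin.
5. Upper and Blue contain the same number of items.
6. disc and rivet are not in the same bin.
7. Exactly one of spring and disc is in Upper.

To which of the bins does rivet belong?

From (2): anchor ∈ Blue.
(4): tile ∉ Blue.
(3): rivet matches tile: rivet ∉ Blue.
Suppose rivet ∈ Upper: no assignment then satisfies all the clues, so rivet ∉ Upper.

rivet: Green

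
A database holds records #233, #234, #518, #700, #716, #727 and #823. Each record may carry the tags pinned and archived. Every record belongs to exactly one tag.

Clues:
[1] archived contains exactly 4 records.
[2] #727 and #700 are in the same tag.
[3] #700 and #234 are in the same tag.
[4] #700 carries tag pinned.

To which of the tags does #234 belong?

#234: pinned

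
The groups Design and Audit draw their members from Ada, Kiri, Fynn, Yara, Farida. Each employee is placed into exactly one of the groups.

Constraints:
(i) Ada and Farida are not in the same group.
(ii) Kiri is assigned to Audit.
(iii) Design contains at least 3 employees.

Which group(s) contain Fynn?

Fynn: Design

From (ii): Kiri ∈ Audit.
Suppose Fynn ∉ Design: no assignment then satisfies all the clues, so Fynn ∈ Design.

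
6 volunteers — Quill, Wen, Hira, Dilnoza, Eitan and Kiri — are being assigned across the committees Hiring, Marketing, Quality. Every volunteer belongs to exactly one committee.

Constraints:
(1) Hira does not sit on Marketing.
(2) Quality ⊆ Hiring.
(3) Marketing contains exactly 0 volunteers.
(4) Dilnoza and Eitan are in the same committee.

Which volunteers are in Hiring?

Hiring = {Dilnoza, Eitan, Hira, Kiri, Quill, Wen}

From (1): Hira ∉ Marketing.
(3): Marketing already has 0, so the rest are out.
Suppose Quill ∉ Hiring: no assignment then satisfies all the clues, so Quill ∈ Hiring.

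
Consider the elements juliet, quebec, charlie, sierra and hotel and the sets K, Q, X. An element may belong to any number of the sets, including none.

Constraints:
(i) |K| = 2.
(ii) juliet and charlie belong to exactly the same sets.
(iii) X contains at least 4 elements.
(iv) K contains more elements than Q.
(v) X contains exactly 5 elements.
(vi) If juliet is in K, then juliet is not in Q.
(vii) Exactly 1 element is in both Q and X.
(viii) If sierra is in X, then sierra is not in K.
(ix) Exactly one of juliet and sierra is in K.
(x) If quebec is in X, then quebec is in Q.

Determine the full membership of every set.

(v): only 5 candidates remain for X, so all are in.
(viii): sierra ∉ K.
(ix) (exactly one): juliet ∈ K.
(x): quebec ∈ Q.
(ii): charlie matches juliet: charlie ∈ K.
(vi): juliet ∉ Q.
(i): K already has 2, so the rest are out.
(ii): charlie matches juliet: charlie ∉ Q.
Suppose sierra ∈ Q: no assignment then satisfies all the clues, so sierra ∉ Q.

K = {charlie, juliet}; Q = {quebec}; X = {charlie, hotel, juliet, quebec, sierra}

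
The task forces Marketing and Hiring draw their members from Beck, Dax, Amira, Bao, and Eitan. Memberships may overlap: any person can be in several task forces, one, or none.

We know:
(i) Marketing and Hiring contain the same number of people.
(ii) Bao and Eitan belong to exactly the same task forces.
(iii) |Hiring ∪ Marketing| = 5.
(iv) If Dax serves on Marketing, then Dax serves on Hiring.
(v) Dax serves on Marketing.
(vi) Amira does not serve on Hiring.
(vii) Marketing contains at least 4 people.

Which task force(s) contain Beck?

Beck: Hiring

From (v): Dax ∈ Marketing.
From (vi): Amira ∉ Hiring.
(iv): Dax ∈ Hiring.
Suppose Beck ∈ Marketing: no assignment then satisfies all the clues, so Beck ∉ Marketing.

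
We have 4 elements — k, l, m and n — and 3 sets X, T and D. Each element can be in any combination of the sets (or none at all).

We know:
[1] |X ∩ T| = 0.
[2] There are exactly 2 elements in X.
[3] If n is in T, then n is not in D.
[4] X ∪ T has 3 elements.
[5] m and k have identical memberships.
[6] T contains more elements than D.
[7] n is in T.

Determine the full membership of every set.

X = {k, m}; T = {n}; D = {}

From (7): n ∈ T.
(3): n ∉ D.
Suppose k ∉ X: no assignment then satisfies all the clues, so k ∈ X.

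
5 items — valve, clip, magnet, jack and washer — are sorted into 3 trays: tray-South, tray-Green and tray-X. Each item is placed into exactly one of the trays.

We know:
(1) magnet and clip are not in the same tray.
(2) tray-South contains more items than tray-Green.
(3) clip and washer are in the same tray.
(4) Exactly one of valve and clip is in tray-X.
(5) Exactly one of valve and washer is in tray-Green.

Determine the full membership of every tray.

tray-South = {jack, magnet}; tray-Green = {valve}; tray-X = {clip, washer}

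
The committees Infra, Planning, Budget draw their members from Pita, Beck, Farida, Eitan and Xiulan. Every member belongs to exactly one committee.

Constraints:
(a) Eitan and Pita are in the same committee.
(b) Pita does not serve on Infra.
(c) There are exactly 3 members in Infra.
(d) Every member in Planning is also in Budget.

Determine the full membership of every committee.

Infra = {Beck, Farida, Xiulan}; Planning = {}; Budget = {Eitan, Pita}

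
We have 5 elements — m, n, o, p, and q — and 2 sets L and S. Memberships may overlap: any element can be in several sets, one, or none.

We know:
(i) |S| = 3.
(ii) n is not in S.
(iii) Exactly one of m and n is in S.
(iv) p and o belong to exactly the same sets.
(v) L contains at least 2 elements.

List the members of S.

S = {m, o, p}

From (ii): n ∉ S.
(iii) (exactly one): m ∈ S.
Suppose o ∉ S: no assignment then satisfies all the clues, so o ∈ S.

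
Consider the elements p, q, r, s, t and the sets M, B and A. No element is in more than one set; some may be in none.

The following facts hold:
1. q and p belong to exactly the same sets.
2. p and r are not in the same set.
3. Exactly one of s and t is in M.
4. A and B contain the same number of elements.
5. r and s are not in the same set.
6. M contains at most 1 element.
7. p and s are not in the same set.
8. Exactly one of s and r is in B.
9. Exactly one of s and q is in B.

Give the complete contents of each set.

M = {t}; B = {s}; A = {r}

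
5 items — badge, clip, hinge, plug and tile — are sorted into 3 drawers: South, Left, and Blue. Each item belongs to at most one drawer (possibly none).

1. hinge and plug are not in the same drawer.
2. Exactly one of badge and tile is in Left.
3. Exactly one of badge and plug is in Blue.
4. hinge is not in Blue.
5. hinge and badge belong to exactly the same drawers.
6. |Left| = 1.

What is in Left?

Left = {tile}

From (4): hinge ∉ Blue.
(5): badge matches hinge: badge ∉ Blue.
(3) (exactly one): plug ∈ Blue.
Suppose badge ∈ Left: no assignment then satisfies all the clues, so badge ∉ Left.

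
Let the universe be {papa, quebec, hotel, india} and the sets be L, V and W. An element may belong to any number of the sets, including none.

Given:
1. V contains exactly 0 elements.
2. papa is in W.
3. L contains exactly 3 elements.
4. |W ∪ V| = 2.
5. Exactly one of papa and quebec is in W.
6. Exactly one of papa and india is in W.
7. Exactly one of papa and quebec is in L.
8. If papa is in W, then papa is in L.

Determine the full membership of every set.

From (2): papa ∈ W.
(1): V already has 0, so the rest are out.
(5) (exactly one): quebec ∉ W.
(6) (exactly one): india ∉ W.
(8): papa ∈ L.
(7) (exactly one): quebec ∉ L.
(3): only 3 candidates remain for L, so all are in.
Suppose hotel ∉ W: no assignment then satisfies all the clues, so hotel ∈ W.

L = {hotel, india, papa}; V = {}; W = {hotel, papa}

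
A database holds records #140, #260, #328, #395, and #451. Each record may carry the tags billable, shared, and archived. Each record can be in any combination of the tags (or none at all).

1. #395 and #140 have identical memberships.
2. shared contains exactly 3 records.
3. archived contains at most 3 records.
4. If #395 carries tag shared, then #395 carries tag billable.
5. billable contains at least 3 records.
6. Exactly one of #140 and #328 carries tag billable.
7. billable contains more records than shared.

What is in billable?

billable = {#140, #260, #395, #451}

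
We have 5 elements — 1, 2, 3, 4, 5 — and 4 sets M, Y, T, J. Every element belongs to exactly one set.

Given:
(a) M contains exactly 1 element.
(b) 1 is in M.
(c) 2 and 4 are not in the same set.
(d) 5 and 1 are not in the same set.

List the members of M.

M = {1}

From (b): 1 ∈ M.
(a): M already has 1, so the rest are out.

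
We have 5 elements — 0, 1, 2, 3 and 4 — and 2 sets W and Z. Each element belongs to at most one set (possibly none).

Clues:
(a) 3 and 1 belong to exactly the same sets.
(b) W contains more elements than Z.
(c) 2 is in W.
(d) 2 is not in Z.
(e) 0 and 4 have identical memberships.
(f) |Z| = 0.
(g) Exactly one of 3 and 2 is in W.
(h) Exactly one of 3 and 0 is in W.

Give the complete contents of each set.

From (c): 2 ∈ W.
(f): Z already has 0, so the rest are out.
(g) (exactly one): 3 ∉ W.
(h) (exactly one): 0 ∈ W.
(a): 1 matches 3: 1 ∉ W.
(e): 4 matches 0: 4 ∈ W.

W = {0, 2, 4}; Z = {}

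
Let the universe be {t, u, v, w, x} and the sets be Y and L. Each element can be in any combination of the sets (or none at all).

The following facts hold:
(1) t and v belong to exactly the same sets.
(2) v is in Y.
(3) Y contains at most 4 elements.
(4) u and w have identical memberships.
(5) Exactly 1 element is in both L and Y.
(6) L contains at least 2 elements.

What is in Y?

From (2): v ∈ Y.
(1): t matches v: t ∈ Y.
Suppose u ∈ Y: no assignment then satisfies all the clues, so u ∉ Y.

Y = {t, v, x}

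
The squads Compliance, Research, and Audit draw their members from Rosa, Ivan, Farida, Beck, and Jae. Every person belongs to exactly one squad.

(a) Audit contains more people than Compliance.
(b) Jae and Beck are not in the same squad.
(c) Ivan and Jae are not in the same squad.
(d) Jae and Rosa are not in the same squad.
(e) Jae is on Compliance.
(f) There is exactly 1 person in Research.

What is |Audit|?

From (e): Jae ∈ Compliance.
(b): Beck ∉ Compliance.
(c): Ivan ∉ Compliance.
(d): Rosa ∉ Compliance.
Suppose Farida ∈ Compliance: no assignment then satisfies all the clues, so Farida ∉ Compliance.

3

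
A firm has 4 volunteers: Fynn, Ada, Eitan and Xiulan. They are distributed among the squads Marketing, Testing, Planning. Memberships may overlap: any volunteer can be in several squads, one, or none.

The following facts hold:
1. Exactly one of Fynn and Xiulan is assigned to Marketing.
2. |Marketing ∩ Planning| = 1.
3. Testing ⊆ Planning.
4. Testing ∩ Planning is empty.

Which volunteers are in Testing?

Testing = {}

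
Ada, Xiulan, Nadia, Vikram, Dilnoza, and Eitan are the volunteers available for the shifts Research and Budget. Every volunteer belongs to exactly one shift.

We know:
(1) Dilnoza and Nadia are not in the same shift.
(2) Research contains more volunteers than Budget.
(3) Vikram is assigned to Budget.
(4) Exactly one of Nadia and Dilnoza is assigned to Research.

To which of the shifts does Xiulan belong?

From (3): Vikram ∈ Budget.
Suppose Xiulan ∉ Research: no assignment then satisfies all the clues, so Xiulan ∈ Research.

Xiulan: Research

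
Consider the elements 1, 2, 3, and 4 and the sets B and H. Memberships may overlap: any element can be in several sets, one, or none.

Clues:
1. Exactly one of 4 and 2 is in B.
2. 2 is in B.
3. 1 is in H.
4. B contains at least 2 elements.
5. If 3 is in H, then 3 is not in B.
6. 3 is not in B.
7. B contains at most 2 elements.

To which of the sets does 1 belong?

From (2): 2 ∈ B.
From (3): 1 ∈ H.
From (6): 3 ∉ B.
(1) (exactly one): 4 ∉ B.
(4): only 2 candidates remain for B, so all are in.

1: B, H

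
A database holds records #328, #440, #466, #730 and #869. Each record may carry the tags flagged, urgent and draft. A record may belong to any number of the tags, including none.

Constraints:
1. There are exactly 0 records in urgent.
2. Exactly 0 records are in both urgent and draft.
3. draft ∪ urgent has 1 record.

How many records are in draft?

1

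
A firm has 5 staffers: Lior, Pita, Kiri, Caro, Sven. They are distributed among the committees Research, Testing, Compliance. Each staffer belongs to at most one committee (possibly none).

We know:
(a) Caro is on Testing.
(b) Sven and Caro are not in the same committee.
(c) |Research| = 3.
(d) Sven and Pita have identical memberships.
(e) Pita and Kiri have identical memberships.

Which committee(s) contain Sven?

Sven: Research

From (a): Caro ∈ Testing.
(b): Sven ∉ Testing.
(d): Pita matches Sven: Pita ∉ Testing.
(e): Kiri matches Pita: Kiri ∉ Testing.
Suppose Sven ∉ Research: no assignment then satisfies all the clues, so Sven ∈ Research.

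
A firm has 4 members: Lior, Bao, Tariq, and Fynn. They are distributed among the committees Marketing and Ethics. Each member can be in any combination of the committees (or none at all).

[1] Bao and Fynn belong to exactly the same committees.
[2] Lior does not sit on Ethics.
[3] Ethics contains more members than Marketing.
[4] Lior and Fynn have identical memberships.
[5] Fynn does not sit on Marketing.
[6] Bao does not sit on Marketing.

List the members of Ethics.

From (2): Lior ∉ Ethics.
From (5): Fynn ∉ Marketing.
From (6): Bao ∉ Marketing.
(4): Lior matches Fynn: Lior ∉ Marketing.
(4): Fynn matches Lior: Fynn ∉ Ethics.
(1): Bao matches Fynn: Bao ∉ Ethics.
Suppose Tariq ∉ Ethics: no assignment then satisfies all the clues, so Tariq ∈ Ethics.

Ethics = {Tariq}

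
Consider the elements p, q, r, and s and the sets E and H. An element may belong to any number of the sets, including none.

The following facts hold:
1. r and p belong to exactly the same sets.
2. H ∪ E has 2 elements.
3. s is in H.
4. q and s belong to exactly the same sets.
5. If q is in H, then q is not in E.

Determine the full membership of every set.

E = {}; H = {q, s}

From (3): s ∈ H.
(4): q matches s: q ∈ H.
(5): q ∉ E.
(4): s matches q: s ∉ E.
Suppose p ∈ E: no assignment then satisfies all the clues, so p ∉ E.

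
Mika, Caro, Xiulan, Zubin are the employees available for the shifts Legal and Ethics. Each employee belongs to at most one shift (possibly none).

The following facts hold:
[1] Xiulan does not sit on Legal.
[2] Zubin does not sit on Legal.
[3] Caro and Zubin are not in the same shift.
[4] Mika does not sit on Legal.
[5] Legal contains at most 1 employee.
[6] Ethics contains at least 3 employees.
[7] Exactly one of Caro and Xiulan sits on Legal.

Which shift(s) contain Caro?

From (1): Xiulan ∉ Legal.
From (2): Zubin ∉ Legal.
From (4): Mika ∉ Legal.
(7) (exactly one): Caro ∈ Legal.
(6): only 3 candidates remain for Ethics, so all are in.

Caro: Legal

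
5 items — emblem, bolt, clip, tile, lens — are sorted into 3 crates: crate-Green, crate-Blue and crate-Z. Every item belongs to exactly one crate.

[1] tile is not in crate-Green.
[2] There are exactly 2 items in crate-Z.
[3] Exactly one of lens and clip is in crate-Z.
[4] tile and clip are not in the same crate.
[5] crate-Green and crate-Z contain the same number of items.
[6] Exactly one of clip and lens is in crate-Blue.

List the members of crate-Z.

crate-Z = {lens, tile}

From (1): tile ∉ crate-Green.
Suppose emblem ∈ crate-Z: no assignment then satisfies all the clues, so emblem ∉ crate-Z.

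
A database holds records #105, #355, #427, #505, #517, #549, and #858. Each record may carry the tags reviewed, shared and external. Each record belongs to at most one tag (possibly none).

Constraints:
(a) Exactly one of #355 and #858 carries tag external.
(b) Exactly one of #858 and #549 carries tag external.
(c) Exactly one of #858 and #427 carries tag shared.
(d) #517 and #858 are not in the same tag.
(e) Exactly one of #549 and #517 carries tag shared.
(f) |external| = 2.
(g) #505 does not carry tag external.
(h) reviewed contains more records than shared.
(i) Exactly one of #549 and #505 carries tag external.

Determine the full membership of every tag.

reviewed = {#105, #505, #858}; shared = {#427, #517}; external = {#355, #549}

From (g): #505 ∉ external.
(i) (exactly one): #549 ∈ external.
(b) (exactly one): #858 ∉ external.
(e) (exactly one): #517 ∈ shared.
(a) (exactly one): #355 ∈ external.
(d): #858 ∉ shared.
(f): external already has 2, so the rest are out.
(c) (exactly one): #427 ∈ shared.
Suppose #105 ∉ reviewed: no assignment then satisfies all the clues, so #105 ∈ reviewed.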